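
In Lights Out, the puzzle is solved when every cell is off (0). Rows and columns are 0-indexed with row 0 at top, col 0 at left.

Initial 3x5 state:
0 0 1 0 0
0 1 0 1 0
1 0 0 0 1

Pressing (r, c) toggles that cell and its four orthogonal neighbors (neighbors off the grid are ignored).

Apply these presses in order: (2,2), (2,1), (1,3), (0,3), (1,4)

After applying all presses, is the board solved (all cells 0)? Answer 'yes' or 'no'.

After press 1 at (2,2):
0 0 1 0 0
0 1 1 1 0
1 1 1 1 1

After press 2 at (2,1):
0 0 1 0 0
0 0 1 1 0
0 0 0 1 1

After press 3 at (1,3):
0 0 1 1 0
0 0 0 0 1
0 0 0 0 1

After press 4 at (0,3):
0 0 0 0 1
0 0 0 1 1
0 0 0 0 1

After press 5 at (1,4):
0 0 0 0 0
0 0 0 0 0
0 0 0 0 0

Lights still on: 0

Answer: yes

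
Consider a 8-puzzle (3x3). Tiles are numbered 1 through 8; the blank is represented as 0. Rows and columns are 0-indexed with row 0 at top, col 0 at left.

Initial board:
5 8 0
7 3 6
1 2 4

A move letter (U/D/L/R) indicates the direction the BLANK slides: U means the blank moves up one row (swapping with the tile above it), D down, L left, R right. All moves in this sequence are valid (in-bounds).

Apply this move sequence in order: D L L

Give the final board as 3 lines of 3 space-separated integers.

After move 1 (D):
5 8 6
7 3 0
1 2 4

After move 2 (L):
5 8 6
7 0 3
1 2 4

After move 3 (L):
5 8 6
0 7 3
1 2 4

Answer: 5 8 6
0 7 3
1 2 4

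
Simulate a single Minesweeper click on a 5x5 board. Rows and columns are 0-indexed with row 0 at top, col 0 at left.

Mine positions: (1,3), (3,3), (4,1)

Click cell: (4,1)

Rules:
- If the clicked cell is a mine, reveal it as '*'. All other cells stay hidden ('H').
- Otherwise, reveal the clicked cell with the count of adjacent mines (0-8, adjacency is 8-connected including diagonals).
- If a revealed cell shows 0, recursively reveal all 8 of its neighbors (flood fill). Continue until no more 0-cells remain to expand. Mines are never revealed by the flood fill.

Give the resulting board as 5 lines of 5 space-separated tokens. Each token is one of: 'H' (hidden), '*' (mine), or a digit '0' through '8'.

H H H H H
H H H H H
H H H H H
H H H H H
H * H H H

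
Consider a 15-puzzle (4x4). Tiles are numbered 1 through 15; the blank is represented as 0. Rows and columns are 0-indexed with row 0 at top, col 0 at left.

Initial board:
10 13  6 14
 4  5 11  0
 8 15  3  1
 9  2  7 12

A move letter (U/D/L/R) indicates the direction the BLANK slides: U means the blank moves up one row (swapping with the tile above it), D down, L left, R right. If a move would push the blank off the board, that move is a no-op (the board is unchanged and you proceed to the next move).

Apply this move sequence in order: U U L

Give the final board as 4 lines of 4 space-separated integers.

Answer: 10 13  0  6
 4  5 11 14
 8 15  3  1
 9  2  7 12

Derivation:
After move 1 (U):
10 13  6  0
 4  5 11 14
 8 15  3  1
 9  2  7 12

After move 2 (U):
10 13  6  0
 4  5 11 14
 8 15  3  1
 9  2  7 12

After move 3 (L):
10 13  0  6
 4  5 11 14
 8 15  3  1
 9  2  7 12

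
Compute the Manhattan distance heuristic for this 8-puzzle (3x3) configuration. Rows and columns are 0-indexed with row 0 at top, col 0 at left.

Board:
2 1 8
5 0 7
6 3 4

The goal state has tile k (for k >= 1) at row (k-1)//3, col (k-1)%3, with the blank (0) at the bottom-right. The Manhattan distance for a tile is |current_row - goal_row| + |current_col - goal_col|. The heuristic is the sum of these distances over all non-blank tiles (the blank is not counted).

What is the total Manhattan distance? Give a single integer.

Tile 2: at (0,0), goal (0,1), distance |0-0|+|0-1| = 1
Tile 1: at (0,1), goal (0,0), distance |0-0|+|1-0| = 1
Tile 8: at (0,2), goal (2,1), distance |0-2|+|2-1| = 3
Tile 5: at (1,0), goal (1,1), distance |1-1|+|0-1| = 1
Tile 7: at (1,2), goal (2,0), distance |1-2|+|2-0| = 3
Tile 6: at (2,0), goal (1,2), distance |2-1|+|0-2| = 3
Tile 3: at (2,1), goal (0,2), distance |2-0|+|1-2| = 3
Tile 4: at (2,2), goal (1,0), distance |2-1|+|2-0| = 3
Sum: 1 + 1 + 3 + 1 + 3 + 3 + 3 + 3 = 18

Answer: 18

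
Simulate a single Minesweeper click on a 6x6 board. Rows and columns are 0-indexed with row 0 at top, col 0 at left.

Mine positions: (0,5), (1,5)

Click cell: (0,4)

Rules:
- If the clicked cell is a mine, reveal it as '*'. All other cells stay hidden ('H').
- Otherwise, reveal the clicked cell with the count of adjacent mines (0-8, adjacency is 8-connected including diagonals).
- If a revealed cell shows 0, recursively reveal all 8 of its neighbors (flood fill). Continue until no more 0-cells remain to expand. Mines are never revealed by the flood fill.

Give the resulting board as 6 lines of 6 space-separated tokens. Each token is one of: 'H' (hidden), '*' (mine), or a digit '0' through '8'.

H H H H 2 H
H H H H H H
H H H H H H
H H H H H H
H H H H H H
H H H H H H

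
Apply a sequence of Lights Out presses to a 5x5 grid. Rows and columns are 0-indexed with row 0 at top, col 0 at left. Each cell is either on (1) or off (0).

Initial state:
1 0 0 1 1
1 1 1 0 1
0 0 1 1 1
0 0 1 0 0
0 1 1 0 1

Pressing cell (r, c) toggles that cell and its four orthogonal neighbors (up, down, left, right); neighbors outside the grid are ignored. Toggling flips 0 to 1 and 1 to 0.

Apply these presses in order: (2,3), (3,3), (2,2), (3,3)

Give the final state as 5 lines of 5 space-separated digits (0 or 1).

Answer: 1 0 0 1 1
1 1 0 1 1
0 1 1 1 0
0 0 0 1 0
0 1 1 0 1

Derivation:
After press 1 at (2,3):
1 0 0 1 1
1 1 1 1 1
0 0 0 0 0
0 0 1 1 0
0 1 1 0 1

After press 2 at (3,3):
1 0 0 1 1
1 1 1 1 1
0 0 0 1 0
0 0 0 0 1
0 1 1 1 1

After press 3 at (2,2):
1 0 0 1 1
1 1 0 1 1
0 1 1 0 0
0 0 1 0 1
0 1 1 1 1

After press 4 at (3,3):
1 0 0 1 1
1 1 0 1 1
0 1 1 1 0
0 0 0 1 0
0 1 1 0 1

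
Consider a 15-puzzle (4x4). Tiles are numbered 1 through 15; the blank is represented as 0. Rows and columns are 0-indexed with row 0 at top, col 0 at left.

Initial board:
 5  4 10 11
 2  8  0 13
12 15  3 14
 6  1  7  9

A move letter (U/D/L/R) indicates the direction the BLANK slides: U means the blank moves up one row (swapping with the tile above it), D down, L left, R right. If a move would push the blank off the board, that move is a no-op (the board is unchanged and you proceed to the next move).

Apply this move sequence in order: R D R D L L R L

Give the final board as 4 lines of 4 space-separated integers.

After move 1 (R):
 5  4 10 11
 2  8 13  0
12 15  3 14
 6  1  7  9

After move 2 (D):
 5  4 10 11
 2  8 13 14
12 15  3  0
 6  1  7  9

After move 3 (R):
 5  4 10 11
 2  8 13 14
12 15  3  0
 6  1  7  9

After move 4 (D):
 5  4 10 11
 2  8 13 14
12 15  3  9
 6  1  7  0

After move 5 (L):
 5  4 10 11
 2  8 13 14
12 15  3  9
 6  1  0  7

After move 6 (L):
 5  4 10 11
 2  8 13 14
12 15  3  9
 6  0  1  7

After move 7 (R):
 5  4 10 11
 2  8 13 14
12 15  3  9
 6  1  0  7

After move 8 (L):
 5  4 10 11
 2  8 13 14
12 15  3  9
 6  0  1  7

Answer:  5  4 10 11
 2  8 13 14
12 15  3  9
 6  0  1  7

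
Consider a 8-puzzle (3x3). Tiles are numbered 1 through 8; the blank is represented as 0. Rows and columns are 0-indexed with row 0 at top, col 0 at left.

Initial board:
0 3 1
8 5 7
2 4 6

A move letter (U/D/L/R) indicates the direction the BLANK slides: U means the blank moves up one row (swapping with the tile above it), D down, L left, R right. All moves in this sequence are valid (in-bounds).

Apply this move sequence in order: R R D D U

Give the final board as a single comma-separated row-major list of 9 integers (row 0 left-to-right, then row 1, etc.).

After move 1 (R):
3 0 1
8 5 7
2 4 6

After move 2 (R):
3 1 0
8 5 7
2 4 6

After move 3 (D):
3 1 7
8 5 0
2 4 6

After move 4 (D):
3 1 7
8 5 6
2 4 0

After move 5 (U):
3 1 7
8 5 0
2 4 6

Answer: 3, 1, 7, 8, 5, 0, 2, 4, 6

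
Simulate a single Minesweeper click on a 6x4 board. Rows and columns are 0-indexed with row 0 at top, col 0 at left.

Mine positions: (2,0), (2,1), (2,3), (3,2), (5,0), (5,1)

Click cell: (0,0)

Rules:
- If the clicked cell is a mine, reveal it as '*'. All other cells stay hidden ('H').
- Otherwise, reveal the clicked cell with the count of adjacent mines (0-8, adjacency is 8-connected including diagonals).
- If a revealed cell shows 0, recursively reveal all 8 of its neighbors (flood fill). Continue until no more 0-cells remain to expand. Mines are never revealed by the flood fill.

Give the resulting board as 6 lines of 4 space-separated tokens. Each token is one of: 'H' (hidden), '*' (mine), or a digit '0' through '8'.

0 0 0 0
2 2 2 1
H H H H
H H H H
H H H H
H H H H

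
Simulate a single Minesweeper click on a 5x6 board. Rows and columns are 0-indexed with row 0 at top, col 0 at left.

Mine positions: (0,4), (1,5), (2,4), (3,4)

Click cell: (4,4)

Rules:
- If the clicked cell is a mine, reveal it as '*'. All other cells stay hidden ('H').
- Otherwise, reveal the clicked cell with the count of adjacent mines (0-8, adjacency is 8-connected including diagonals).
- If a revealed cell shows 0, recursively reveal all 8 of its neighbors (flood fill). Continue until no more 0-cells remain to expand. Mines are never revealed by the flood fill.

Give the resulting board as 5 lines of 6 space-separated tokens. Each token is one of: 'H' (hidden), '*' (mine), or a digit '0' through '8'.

H H H H H H
H H H H H H
H H H H H H
H H H H H H
H H H H 1 H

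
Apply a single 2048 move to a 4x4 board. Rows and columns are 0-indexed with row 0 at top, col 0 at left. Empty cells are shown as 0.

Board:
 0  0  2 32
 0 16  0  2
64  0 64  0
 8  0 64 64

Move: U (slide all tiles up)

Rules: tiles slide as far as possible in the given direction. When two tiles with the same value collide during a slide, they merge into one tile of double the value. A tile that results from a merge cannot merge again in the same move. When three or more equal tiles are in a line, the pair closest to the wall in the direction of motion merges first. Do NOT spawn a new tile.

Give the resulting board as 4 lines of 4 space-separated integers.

Slide up:
col 0: [0, 0, 64, 8] -> [64, 8, 0, 0]
col 1: [0, 16, 0, 0] -> [16, 0, 0, 0]
col 2: [2, 0, 64, 64] -> [2, 128, 0, 0]
col 3: [32, 2, 0, 64] -> [32, 2, 64, 0]

Answer:  64  16   2  32
  8   0 128   2
  0   0   0  64
  0   0   0   0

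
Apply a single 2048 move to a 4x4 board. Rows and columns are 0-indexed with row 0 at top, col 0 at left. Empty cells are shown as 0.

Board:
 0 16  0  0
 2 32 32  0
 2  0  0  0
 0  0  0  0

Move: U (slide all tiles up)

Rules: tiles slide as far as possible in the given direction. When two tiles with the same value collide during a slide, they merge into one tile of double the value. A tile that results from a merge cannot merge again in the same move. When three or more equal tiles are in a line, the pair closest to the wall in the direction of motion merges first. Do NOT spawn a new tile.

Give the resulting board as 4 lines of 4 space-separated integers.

Slide up:
col 0: [0, 2, 2, 0] -> [4, 0, 0, 0]
col 1: [16, 32, 0, 0] -> [16, 32, 0, 0]
col 2: [0, 32, 0, 0] -> [32, 0, 0, 0]
col 3: [0, 0, 0, 0] -> [0, 0, 0, 0]

Answer:  4 16 32  0
 0 32  0  0
 0  0  0  0
 0  0  0  0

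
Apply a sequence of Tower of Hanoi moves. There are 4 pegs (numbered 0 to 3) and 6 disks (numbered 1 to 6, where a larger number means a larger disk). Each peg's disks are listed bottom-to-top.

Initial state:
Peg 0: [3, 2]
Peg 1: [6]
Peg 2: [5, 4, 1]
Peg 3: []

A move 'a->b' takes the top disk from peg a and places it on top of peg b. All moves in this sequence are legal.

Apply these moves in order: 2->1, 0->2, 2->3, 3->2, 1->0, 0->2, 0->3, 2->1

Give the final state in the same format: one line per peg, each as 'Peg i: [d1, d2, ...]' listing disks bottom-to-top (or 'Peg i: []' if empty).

Answer: Peg 0: []
Peg 1: [6, 1]
Peg 2: [5, 4, 2]
Peg 3: [3]

Derivation:
After move 1 (2->1):
Peg 0: [3, 2]
Peg 1: [6, 1]
Peg 2: [5, 4]
Peg 3: []

After move 2 (0->2):
Peg 0: [3]
Peg 1: [6, 1]
Peg 2: [5, 4, 2]
Peg 3: []

After move 3 (2->3):
Peg 0: [3]
Peg 1: [6, 1]
Peg 2: [5, 4]
Peg 3: [2]

After move 4 (3->2):
Peg 0: [3]
Peg 1: [6, 1]
Peg 2: [5, 4, 2]
Peg 3: []

After move 5 (1->0):
Peg 0: [3, 1]
Peg 1: [6]
Peg 2: [5, 4, 2]
Peg 3: []

After move 6 (0->2):
Peg 0: [3]
Peg 1: [6]
Peg 2: [5, 4, 2, 1]
Peg 3: []

After move 7 (0->3):
Peg 0: []
Peg 1: [6]
Peg 2: [5, 4, 2, 1]
Peg 3: [3]

After move 8 (2->1):
Peg 0: []
Peg 1: [6, 1]
Peg 2: [5, 4, 2]
Peg 3: [3]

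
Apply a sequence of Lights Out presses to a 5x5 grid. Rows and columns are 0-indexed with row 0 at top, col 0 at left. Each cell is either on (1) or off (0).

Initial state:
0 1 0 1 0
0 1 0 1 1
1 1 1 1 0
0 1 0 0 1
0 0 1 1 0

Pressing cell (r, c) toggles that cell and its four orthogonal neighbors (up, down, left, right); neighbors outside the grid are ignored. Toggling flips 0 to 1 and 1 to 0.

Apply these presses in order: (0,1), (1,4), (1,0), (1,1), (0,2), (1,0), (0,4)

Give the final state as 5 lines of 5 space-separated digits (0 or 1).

Answer: 1 0 0 1 0
1 1 0 0 1
1 0 1 1 1
0 1 0 0 1
0 0 1 1 0

Derivation:
After press 1 at (0,1):
1 0 1 1 0
0 0 0 1 1
1 1 1 1 0
0 1 0 0 1
0 0 1 1 0

After press 2 at (1,4):
1 0 1 1 1
0 0 0 0 0
1 1 1 1 1
0 1 0 0 1
0 0 1 1 0

After press 3 at (1,0):
0 0 1 1 1
1 1 0 0 0
0 1 1 1 1
0 1 0 0 1
0 0 1 1 0

After press 4 at (1,1):
0 1 1 1 1
0 0 1 0 0
0 0 1 1 1
0 1 0 0 1
0 0 1 1 0

After press 5 at (0,2):
0 0 0 0 1
0 0 0 0 0
0 0 1 1 1
0 1 0 0 1
0 0 1 1 0

After press 6 at (1,0):
1 0 0 0 1
1 1 0 0 0
1 0 1 1 1
0 1 0 0 1
0 0 1 1 0

After press 7 at (0,4):
1 0 0 1 0
1 1 0 0 1
1 0 1 1 1
0 1 0 0 1
0 0 1 1 0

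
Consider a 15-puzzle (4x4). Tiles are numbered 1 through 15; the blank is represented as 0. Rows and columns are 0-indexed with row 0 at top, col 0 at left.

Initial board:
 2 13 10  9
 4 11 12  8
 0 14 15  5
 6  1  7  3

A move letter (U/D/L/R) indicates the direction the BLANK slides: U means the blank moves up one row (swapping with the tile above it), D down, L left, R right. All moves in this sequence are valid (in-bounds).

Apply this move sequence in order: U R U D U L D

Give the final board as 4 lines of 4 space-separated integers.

After move 1 (U):
 2 13 10  9
 0 11 12  8
 4 14 15  5
 6  1  7  3

After move 2 (R):
 2 13 10  9
11  0 12  8
 4 14 15  5
 6  1  7  3

After move 3 (U):
 2  0 10  9
11 13 12  8
 4 14 15  5
 6  1  7  3

After move 4 (D):
 2 13 10  9
11  0 12  8
 4 14 15  5
 6  1  7  3

After move 5 (U):
 2  0 10  9
11 13 12  8
 4 14 15  5
 6  1  7  3

After move 6 (L):
 0  2 10  9
11 13 12  8
 4 14 15  5
 6  1  7  3

After move 7 (D):
11  2 10  9
 0 13 12  8
 4 14 15  5
 6  1  7  3

Answer: 11  2 10  9
 0 13 12  8
 4 14 15  5
 6  1  7  3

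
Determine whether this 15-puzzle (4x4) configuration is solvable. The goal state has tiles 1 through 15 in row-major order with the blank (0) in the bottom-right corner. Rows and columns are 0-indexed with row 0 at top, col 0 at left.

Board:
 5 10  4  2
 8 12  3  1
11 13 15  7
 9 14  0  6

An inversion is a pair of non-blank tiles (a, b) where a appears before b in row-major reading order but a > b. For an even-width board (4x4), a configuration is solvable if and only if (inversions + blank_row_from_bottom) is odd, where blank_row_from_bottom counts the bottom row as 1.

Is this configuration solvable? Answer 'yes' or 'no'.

Inversions: 40
Blank is in row 3 (0-indexed from top), which is row 1 counting from the bottom (bottom = 1).
40 + 1 = 41, which is odd, so the puzzle is solvable.

Answer: yes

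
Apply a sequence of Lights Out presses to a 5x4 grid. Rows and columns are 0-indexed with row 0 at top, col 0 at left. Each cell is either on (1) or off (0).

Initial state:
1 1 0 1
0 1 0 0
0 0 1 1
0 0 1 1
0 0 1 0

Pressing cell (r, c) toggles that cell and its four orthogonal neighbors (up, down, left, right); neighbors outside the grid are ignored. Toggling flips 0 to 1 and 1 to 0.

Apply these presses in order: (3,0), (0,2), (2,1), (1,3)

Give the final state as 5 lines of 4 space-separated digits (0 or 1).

After press 1 at (3,0):
1 1 0 1
0 1 0 0
1 0 1 1
1 1 1 1
1 0 1 0

After press 2 at (0,2):
1 0 1 0
0 1 1 0
1 0 1 1
1 1 1 1
1 0 1 0

After press 3 at (2,1):
1 0 1 0
0 0 1 0
0 1 0 1
1 0 1 1
1 0 1 0

After press 4 at (1,3):
1 0 1 1
0 0 0 1
0 1 0 0
1 0 1 1
1 0 1 0

Answer: 1 0 1 1
0 0 0 1
0 1 0 0
1 0 1 1
1 0 1 0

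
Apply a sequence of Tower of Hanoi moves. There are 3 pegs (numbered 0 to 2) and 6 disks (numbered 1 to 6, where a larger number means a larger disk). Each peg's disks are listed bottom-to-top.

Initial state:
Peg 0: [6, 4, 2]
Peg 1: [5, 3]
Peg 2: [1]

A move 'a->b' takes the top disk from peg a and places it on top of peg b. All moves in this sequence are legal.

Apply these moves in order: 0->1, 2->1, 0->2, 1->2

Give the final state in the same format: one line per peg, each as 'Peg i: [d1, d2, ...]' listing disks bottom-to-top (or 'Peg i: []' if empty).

After move 1 (0->1):
Peg 0: [6, 4]
Peg 1: [5, 3, 2]
Peg 2: [1]

After move 2 (2->1):
Peg 0: [6, 4]
Peg 1: [5, 3, 2, 1]
Peg 2: []

After move 3 (0->2):
Peg 0: [6]
Peg 1: [5, 3, 2, 1]
Peg 2: [4]

After move 4 (1->2):
Peg 0: [6]
Peg 1: [5, 3, 2]
Peg 2: [4, 1]

Answer: Peg 0: [6]
Peg 1: [5, 3, 2]
Peg 2: [4, 1]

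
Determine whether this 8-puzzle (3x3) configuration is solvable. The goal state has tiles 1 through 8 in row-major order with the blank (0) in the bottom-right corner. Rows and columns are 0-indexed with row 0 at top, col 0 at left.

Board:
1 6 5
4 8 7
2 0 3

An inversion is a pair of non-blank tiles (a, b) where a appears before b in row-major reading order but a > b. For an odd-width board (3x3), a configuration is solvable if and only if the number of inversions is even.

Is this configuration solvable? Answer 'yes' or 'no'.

Inversions (pairs i<j in row-major order where tile[i] > tile[j] > 0): 14
14 is even, so the puzzle is solvable.

Answer: yes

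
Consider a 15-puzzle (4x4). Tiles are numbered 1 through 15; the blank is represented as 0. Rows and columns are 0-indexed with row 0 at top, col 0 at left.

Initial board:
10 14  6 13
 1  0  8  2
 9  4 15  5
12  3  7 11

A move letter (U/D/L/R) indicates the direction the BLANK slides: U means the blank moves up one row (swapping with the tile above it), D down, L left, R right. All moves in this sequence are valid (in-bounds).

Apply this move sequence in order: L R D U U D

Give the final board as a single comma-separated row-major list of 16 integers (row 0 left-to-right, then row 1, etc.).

After move 1 (L):
10 14  6 13
 0  1  8  2
 9  4 15  5
12  3  7 11

After move 2 (R):
10 14  6 13
 1  0  8  2
 9  4 15  5
12  3  7 11

After move 3 (D):
10 14  6 13
 1  4  8  2
 9  0 15  5
12  3  7 11

After move 4 (U):
10 14  6 13
 1  0  8  2
 9  4 15  5
12  3  7 11

After move 5 (U):
10  0  6 13
 1 14  8  2
 9  4 15  5
12  3  7 11

After move 6 (D):
10 14  6 13
 1  0  8  2
 9  4 15  5
12  3  7 11

Answer: 10, 14, 6, 13, 1, 0, 8, 2, 9, 4, 15, 5, 12, 3, 7, 11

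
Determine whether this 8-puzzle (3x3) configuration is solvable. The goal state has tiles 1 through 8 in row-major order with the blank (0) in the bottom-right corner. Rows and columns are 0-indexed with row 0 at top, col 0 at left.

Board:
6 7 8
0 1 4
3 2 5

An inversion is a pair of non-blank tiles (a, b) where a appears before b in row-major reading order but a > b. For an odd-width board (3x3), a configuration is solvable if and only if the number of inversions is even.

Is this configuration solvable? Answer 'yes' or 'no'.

Answer: yes

Derivation:
Inversions (pairs i<j in row-major order where tile[i] > tile[j] > 0): 18
18 is even, so the puzzle is solvable.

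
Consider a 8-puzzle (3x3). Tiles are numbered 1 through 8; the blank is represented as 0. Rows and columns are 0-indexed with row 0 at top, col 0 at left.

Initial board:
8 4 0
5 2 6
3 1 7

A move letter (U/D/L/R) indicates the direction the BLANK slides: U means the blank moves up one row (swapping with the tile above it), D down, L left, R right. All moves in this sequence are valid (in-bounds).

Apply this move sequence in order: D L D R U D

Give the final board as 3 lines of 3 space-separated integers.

After move 1 (D):
8 4 6
5 2 0
3 1 7

After move 2 (L):
8 4 6
5 0 2
3 1 7

After move 3 (D):
8 4 6
5 1 2
3 0 7

After move 4 (R):
8 4 6
5 1 2
3 7 0

After move 5 (U):
8 4 6
5 1 0
3 7 2

After move 6 (D):
8 4 6
5 1 2
3 7 0

Answer: 8 4 6
5 1 2
3 7 0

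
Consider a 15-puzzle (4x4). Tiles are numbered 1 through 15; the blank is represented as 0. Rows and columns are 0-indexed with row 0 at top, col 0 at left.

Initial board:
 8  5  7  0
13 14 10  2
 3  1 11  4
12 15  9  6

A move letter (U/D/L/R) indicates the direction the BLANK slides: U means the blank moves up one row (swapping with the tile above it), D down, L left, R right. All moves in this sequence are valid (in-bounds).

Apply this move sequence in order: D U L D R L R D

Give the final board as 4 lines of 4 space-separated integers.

Answer:  8  5 10  7
13 14  2  4
 3  1 11  0
12 15  9  6

Derivation:
After move 1 (D):
 8  5  7  2
13 14 10  0
 3  1 11  4
12 15  9  6

After move 2 (U):
 8  5  7  0
13 14 10  2
 3  1 11  4
12 15  9  6

After move 3 (L):
 8  5  0  7
13 14 10  2
 3  1 11  4
12 15  9  6

After move 4 (D):
 8  5 10  7
13 14  0  2
 3  1 11  4
12 15  9  6

After move 5 (R):
 8  5 10  7
13 14  2  0
 3  1 11  4
12 15  9  6

After move 6 (L):
 8  5 10  7
13 14  0  2
 3  1 11  4
12 15  9  6

After move 7 (R):
 8  5 10  7
13 14  2  0
 3  1 11  4
12 15  9  6

After move 8 (D):
 8  5 10  7
13 14  2  4
 3  1 11  0
12 15  9  6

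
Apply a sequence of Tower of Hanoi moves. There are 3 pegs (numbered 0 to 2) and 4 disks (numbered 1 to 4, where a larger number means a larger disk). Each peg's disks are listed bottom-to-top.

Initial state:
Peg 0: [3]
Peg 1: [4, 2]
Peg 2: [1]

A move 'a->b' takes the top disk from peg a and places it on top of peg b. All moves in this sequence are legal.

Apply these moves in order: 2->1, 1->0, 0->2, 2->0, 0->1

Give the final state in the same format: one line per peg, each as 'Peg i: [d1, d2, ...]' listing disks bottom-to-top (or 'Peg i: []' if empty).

Answer: Peg 0: [3]
Peg 1: [4, 2, 1]
Peg 2: []

Derivation:
After move 1 (2->1):
Peg 0: [3]
Peg 1: [4, 2, 1]
Peg 2: []

After move 2 (1->0):
Peg 0: [3, 1]
Peg 1: [4, 2]
Peg 2: []

After move 3 (0->2):
Peg 0: [3]
Peg 1: [4, 2]
Peg 2: [1]

After move 4 (2->0):
Peg 0: [3, 1]
Peg 1: [4, 2]
Peg 2: []

After move 5 (0->1):
Peg 0: [3]
Peg 1: [4, 2, 1]
Peg 2: []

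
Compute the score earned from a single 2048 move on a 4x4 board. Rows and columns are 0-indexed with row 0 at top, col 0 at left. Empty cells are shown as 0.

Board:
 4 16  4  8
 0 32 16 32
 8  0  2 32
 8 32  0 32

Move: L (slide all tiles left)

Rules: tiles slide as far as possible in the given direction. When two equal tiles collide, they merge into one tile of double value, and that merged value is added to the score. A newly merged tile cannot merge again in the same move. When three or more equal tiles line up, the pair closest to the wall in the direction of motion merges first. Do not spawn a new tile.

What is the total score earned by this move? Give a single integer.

Answer: 64

Derivation:
Slide left:
row 0: [4, 16, 4, 8] -> [4, 16, 4, 8]  score +0 (running 0)
row 1: [0, 32, 16, 32] -> [32, 16, 32, 0]  score +0 (running 0)
row 2: [8, 0, 2, 32] -> [8, 2, 32, 0]  score +0 (running 0)
row 3: [8, 32, 0, 32] -> [8, 64, 0, 0]  score +64 (running 64)
Board after move:
 4 16  4  8
32 16 32  0
 8  2 32  0
 8 64  0  0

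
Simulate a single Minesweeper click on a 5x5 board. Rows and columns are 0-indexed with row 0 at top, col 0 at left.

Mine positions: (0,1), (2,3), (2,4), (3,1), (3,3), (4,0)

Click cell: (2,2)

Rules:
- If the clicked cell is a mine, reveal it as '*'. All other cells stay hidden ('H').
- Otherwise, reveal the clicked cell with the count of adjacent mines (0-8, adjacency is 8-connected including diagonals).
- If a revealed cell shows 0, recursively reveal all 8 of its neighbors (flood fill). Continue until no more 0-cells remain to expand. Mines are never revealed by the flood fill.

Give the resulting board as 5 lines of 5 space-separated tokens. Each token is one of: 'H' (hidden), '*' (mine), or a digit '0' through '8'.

H H H H H
H H H H H
H H 3 H H
H H H H H
H H H H H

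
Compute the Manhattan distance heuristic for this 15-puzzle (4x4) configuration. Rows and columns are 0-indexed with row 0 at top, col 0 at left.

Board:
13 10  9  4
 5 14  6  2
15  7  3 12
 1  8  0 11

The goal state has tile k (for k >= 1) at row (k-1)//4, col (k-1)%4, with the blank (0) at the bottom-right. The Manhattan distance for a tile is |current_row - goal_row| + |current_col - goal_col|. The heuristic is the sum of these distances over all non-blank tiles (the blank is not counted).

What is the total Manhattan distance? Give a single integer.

Tile 13: at (0,0), goal (3,0), distance |0-3|+|0-0| = 3
Tile 10: at (0,1), goal (2,1), distance |0-2|+|1-1| = 2
Tile 9: at (0,2), goal (2,0), distance |0-2|+|2-0| = 4
Tile 4: at (0,3), goal (0,3), distance |0-0|+|3-3| = 0
Tile 5: at (1,0), goal (1,0), distance |1-1|+|0-0| = 0
Tile 14: at (1,1), goal (3,1), distance |1-3|+|1-1| = 2
Tile 6: at (1,2), goal (1,1), distance |1-1|+|2-1| = 1
Tile 2: at (1,3), goal (0,1), distance |1-0|+|3-1| = 3
Tile 15: at (2,0), goal (3,2), distance |2-3|+|0-2| = 3
Tile 7: at (2,1), goal (1,2), distance |2-1|+|1-2| = 2
Tile 3: at (2,2), goal (0,2), distance |2-0|+|2-2| = 2
Tile 12: at (2,3), goal (2,3), distance |2-2|+|3-3| = 0
Tile 1: at (3,0), goal (0,0), distance |3-0|+|0-0| = 3
Tile 8: at (3,1), goal (1,3), distance |3-1|+|1-3| = 4
Tile 11: at (3,3), goal (2,2), distance |3-2|+|3-2| = 2
Sum: 3 + 2 + 4 + 0 + 0 + 2 + 1 + 3 + 3 + 2 + 2 + 0 + 3 + 4 + 2 = 31

Answer: 31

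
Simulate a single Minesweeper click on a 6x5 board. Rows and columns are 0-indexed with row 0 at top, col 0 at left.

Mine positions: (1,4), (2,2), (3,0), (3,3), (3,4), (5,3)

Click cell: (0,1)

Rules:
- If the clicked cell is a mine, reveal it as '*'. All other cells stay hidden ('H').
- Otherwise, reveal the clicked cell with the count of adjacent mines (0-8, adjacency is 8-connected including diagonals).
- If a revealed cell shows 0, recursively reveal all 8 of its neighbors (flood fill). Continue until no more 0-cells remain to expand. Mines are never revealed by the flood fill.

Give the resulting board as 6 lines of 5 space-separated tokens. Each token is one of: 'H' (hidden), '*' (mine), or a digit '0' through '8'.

0 0 0 1 H
0 1 1 2 H
1 2 H H H
H H H H H
H H H H H
H H H H H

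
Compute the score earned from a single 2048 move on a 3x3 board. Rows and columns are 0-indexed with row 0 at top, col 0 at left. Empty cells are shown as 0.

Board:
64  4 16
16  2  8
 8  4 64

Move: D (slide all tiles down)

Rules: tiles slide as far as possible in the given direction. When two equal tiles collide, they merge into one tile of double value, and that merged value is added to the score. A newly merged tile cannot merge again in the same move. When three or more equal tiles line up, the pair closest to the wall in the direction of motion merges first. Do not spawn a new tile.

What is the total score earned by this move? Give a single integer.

Slide down:
col 0: [64, 16, 8] -> [64, 16, 8]  score +0 (running 0)
col 1: [4, 2, 4] -> [4, 2, 4]  score +0 (running 0)
col 2: [16, 8, 64] -> [16, 8, 64]  score +0 (running 0)
Board after move:
64  4 16
16  2  8
 8  4 64

Answer: 0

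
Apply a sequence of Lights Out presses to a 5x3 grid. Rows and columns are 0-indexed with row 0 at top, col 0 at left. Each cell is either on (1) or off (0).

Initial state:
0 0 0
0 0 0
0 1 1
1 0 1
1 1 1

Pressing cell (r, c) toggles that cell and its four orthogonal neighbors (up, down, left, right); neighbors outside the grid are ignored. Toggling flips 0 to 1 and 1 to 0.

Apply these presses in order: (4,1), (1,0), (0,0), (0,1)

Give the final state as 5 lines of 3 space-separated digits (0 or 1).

Answer: 1 0 1
0 0 0
1 1 1
1 1 1
0 0 0

Derivation:
After press 1 at (4,1):
0 0 0
0 0 0
0 1 1
1 1 1
0 0 0

After press 2 at (1,0):
1 0 0
1 1 0
1 1 1
1 1 1
0 0 0

After press 3 at (0,0):
0 1 0
0 1 0
1 1 1
1 1 1
0 0 0

After press 4 at (0,1):
1 0 1
0 0 0
1 1 1
1 1 1
0 0 0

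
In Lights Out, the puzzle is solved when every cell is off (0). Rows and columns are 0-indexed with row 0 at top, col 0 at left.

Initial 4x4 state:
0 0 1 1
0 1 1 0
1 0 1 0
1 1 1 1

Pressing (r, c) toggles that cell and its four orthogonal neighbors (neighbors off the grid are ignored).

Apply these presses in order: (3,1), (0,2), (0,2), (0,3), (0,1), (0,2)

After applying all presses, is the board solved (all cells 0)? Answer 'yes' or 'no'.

Answer: no

Derivation:
After press 1 at (3,1):
0 0 1 1
0 1 1 0
1 1 1 0
0 0 0 1

After press 2 at (0,2):
0 1 0 0
0 1 0 0
1 1 1 0
0 0 0 1

After press 3 at (0,2):
0 0 1 1
0 1 1 0
1 1 1 0
0 0 0 1

After press 4 at (0,3):
0 0 0 0
0 1 1 1
1 1 1 0
0 0 0 1

After press 5 at (0,1):
1 1 1 0
0 0 1 1
1 1 1 0
0 0 0 1

After press 6 at (0,2):
1 0 0 1
0 0 0 1
1 1 1 0
0 0 0 1

Lights still on: 7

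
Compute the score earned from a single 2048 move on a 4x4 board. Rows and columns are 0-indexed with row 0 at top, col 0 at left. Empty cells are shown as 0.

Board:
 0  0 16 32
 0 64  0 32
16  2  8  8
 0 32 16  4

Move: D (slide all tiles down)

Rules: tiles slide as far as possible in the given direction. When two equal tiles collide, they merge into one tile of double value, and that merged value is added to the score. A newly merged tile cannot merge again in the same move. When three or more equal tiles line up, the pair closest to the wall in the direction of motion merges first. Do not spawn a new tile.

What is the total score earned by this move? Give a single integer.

Answer: 64

Derivation:
Slide down:
col 0: [0, 0, 16, 0] -> [0, 0, 0, 16]  score +0 (running 0)
col 1: [0, 64, 2, 32] -> [0, 64, 2, 32]  score +0 (running 0)
col 2: [16, 0, 8, 16] -> [0, 16, 8, 16]  score +0 (running 0)
col 3: [32, 32, 8, 4] -> [0, 64, 8, 4]  score +64 (running 64)
Board after move:
 0  0  0  0
 0 64 16 64
 0  2  8  8
16 32 16  4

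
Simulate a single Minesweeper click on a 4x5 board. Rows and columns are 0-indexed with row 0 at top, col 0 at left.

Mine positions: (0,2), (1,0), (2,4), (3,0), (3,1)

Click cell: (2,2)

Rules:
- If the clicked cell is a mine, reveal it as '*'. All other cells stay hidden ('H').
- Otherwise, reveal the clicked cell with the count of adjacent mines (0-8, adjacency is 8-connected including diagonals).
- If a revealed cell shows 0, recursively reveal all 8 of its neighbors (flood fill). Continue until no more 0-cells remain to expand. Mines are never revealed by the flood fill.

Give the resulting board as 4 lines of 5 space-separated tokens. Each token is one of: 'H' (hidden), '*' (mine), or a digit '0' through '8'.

H H H H H
H H H H H
H H 1 H H
H H H H H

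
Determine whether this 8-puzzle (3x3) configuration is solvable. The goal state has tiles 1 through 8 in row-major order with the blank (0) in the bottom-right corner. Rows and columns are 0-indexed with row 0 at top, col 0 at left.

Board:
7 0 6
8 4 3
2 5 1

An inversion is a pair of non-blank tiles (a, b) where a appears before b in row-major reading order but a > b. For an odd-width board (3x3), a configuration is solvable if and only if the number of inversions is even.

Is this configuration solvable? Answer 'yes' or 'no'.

Inversions (pairs i<j in row-major order where tile[i] > tile[j] > 0): 23
23 is odd, so the puzzle is not solvable.

Answer: no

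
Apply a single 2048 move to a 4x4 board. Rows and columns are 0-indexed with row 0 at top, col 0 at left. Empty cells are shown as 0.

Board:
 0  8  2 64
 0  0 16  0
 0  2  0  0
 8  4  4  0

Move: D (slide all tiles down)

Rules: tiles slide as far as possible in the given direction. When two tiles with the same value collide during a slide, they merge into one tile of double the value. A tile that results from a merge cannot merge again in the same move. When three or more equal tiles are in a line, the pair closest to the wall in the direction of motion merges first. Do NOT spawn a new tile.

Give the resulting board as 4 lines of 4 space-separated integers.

Slide down:
col 0: [0, 0, 0, 8] -> [0, 0, 0, 8]
col 1: [8, 0, 2, 4] -> [0, 8, 2, 4]
col 2: [2, 16, 0, 4] -> [0, 2, 16, 4]
col 3: [64, 0, 0, 0] -> [0, 0, 0, 64]

Answer:  0  0  0  0
 0  8  2  0
 0  2 16  0
 8  4  4 64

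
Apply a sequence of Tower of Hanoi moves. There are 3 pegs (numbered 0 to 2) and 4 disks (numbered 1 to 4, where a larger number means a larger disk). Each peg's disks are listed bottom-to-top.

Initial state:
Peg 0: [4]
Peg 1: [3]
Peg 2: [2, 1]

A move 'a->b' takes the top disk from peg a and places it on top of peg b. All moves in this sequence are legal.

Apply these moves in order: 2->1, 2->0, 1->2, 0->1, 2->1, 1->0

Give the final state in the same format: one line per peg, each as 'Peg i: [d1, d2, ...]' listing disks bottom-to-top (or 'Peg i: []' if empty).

After move 1 (2->1):
Peg 0: [4]
Peg 1: [3, 1]
Peg 2: [2]

After move 2 (2->0):
Peg 0: [4, 2]
Peg 1: [3, 1]
Peg 2: []

After move 3 (1->2):
Peg 0: [4, 2]
Peg 1: [3]
Peg 2: [1]

After move 4 (0->1):
Peg 0: [4]
Peg 1: [3, 2]
Peg 2: [1]

After move 5 (2->1):
Peg 0: [4]
Peg 1: [3, 2, 1]
Peg 2: []

After move 6 (1->0):
Peg 0: [4, 1]
Peg 1: [3, 2]
Peg 2: []

Answer: Peg 0: [4, 1]
Peg 1: [3, 2]
Peg 2: []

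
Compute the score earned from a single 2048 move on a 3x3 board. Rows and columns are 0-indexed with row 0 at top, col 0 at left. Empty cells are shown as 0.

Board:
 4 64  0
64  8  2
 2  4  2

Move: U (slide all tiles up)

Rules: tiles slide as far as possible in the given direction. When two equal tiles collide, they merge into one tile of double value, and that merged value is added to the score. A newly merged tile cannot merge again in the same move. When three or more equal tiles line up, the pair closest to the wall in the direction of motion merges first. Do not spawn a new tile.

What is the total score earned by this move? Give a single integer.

Slide up:
col 0: [4, 64, 2] -> [4, 64, 2]  score +0 (running 0)
col 1: [64, 8, 4] -> [64, 8, 4]  score +0 (running 0)
col 2: [0, 2, 2] -> [4, 0, 0]  score +4 (running 4)
Board after move:
 4 64  4
64  8  0
 2  4  0

Answer: 4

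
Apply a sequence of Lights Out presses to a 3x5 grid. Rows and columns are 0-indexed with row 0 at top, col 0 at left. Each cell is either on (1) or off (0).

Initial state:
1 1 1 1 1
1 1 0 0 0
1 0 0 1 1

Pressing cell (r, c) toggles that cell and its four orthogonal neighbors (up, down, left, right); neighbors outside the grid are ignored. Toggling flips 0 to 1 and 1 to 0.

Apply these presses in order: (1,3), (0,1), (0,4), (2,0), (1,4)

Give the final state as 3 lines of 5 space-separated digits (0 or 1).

After press 1 at (1,3):
1 1 1 0 1
1 1 1 1 1
1 0 0 0 1

After press 2 at (0,1):
0 0 0 0 1
1 0 1 1 1
1 0 0 0 1

After press 3 at (0,4):
0 0 0 1 0
1 0 1 1 0
1 0 0 0 1

After press 4 at (2,0):
0 0 0 1 0
0 0 1 1 0
0 1 0 0 1

After press 5 at (1,4):
0 0 0 1 1
0 0 1 0 1
0 1 0 0 0

Answer: 0 0 0 1 1
0 0 1 0 1
0 1 0 0 0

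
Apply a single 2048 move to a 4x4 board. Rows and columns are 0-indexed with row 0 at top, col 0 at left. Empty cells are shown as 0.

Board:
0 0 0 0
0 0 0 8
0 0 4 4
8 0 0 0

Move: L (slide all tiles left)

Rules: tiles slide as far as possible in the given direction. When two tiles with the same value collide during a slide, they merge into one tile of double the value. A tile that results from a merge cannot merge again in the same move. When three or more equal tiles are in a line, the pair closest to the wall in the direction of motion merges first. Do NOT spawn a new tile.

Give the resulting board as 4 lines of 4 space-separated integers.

Answer: 0 0 0 0
8 0 0 0
8 0 0 0
8 0 0 0

Derivation:
Slide left:
row 0: [0, 0, 0, 0] -> [0, 0, 0, 0]
row 1: [0, 0, 0, 8] -> [8, 0, 0, 0]
row 2: [0, 0, 4, 4] -> [8, 0, 0, 0]
row 3: [8, 0, 0, 0] -> [8, 0, 0, 0]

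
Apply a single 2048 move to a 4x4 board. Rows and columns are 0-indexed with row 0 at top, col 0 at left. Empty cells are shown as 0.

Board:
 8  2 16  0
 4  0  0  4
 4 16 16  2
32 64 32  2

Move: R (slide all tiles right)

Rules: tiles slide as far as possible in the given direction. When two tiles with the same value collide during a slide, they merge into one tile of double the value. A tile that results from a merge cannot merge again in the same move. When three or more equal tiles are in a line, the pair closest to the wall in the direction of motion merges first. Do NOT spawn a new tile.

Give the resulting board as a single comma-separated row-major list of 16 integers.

Slide right:
row 0: [8, 2, 16, 0] -> [0, 8, 2, 16]
row 1: [4, 0, 0, 4] -> [0, 0, 0, 8]
row 2: [4, 16, 16, 2] -> [0, 4, 32, 2]
row 3: [32, 64, 32, 2] -> [32, 64, 32, 2]

Answer: 0, 8, 2, 16, 0, 0, 0, 8, 0, 4, 32, 2, 32, 64, 32, 2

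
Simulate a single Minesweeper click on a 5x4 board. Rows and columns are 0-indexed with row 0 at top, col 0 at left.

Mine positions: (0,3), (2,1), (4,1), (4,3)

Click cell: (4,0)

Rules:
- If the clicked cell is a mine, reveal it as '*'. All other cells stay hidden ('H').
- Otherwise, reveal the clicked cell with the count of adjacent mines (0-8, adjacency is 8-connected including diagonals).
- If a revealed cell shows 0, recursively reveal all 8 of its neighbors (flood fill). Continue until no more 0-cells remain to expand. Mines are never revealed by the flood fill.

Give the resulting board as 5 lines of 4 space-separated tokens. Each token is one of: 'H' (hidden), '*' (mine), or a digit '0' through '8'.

H H H H
H H H H
H H H H
H H H H
1 H H H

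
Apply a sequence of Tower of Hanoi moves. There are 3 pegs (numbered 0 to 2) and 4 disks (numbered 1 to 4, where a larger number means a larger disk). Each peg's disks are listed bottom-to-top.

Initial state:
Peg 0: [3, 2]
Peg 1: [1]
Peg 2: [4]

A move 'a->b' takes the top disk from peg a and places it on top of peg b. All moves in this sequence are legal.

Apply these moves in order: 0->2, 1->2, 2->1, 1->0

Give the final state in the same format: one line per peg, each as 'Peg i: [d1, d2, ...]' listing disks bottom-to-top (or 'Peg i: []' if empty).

After move 1 (0->2):
Peg 0: [3]
Peg 1: [1]
Peg 2: [4, 2]

After move 2 (1->2):
Peg 0: [3]
Peg 1: []
Peg 2: [4, 2, 1]

After move 3 (2->1):
Peg 0: [3]
Peg 1: [1]
Peg 2: [4, 2]

After move 4 (1->0):
Peg 0: [3, 1]
Peg 1: []
Peg 2: [4, 2]

Answer: Peg 0: [3, 1]
Peg 1: []
Peg 2: [4, 2]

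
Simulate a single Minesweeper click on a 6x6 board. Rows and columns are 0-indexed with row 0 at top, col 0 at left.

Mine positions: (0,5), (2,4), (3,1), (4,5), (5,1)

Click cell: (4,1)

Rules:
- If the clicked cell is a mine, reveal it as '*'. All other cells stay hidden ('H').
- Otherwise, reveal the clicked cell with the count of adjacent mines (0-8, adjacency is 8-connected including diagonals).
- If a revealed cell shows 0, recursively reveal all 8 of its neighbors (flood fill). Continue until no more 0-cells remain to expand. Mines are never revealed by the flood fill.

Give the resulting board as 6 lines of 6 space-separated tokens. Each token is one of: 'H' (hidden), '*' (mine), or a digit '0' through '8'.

H H H H H H
H H H H H H
H H H H H H
H H H H H H
H 2 H H H H
H H H H H H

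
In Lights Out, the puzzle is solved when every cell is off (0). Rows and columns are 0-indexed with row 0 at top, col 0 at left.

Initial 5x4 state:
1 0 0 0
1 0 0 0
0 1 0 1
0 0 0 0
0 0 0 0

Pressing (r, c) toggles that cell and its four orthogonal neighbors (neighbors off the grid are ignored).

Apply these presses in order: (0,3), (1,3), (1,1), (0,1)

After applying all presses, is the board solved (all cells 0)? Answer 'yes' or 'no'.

Answer: yes

Derivation:
After press 1 at (0,3):
1 0 1 1
1 0 0 1
0 1 0 1
0 0 0 0
0 0 0 0

After press 2 at (1,3):
1 0 1 0
1 0 1 0
0 1 0 0
0 0 0 0
0 0 0 0

After press 3 at (1,1):
1 1 1 0
0 1 0 0
0 0 0 0
0 0 0 0
0 0 0 0

After press 4 at (0,1):
0 0 0 0
0 0 0 0
0 0 0 0
0 0 0 0
0 0 0 0

Lights still on: 0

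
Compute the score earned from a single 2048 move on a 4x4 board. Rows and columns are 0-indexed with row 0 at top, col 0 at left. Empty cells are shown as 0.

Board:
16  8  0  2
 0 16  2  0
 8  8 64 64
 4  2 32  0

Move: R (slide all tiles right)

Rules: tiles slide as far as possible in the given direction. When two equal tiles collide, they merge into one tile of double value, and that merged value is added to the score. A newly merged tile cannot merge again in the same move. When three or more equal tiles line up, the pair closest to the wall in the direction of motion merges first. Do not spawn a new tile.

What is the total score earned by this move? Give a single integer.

Slide right:
row 0: [16, 8, 0, 2] -> [0, 16, 8, 2]  score +0 (running 0)
row 1: [0, 16, 2, 0] -> [0, 0, 16, 2]  score +0 (running 0)
row 2: [8, 8, 64, 64] -> [0, 0, 16, 128]  score +144 (running 144)
row 3: [4, 2, 32, 0] -> [0, 4, 2, 32]  score +0 (running 144)
Board after move:
  0  16   8   2
  0   0  16   2
  0   0  16 128
  0   4   2  32

Answer: 144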